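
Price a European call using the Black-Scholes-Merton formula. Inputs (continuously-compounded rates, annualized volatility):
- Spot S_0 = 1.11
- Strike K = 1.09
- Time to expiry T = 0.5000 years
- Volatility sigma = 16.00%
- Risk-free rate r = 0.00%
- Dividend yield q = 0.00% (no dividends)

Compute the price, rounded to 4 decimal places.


Answer: Price = 0.0603

Derivation:
d1 = (ln(S/K) + (r - q + 0.5*sigma^2) * T) / (sigma * sqrt(T)) = 0.21727906
d2 = d1 - sigma * sqrt(T) = 0.10414197
exp(-rT) = 1.00000000; exp(-qT) = 1.00000000
C = S_0 * exp(-qT) * N(d1) - K * exp(-rT) * N(d2)
N(d1) = 0.58600456; N(d2) = 0.54147166
C = 1.1100 * 1.00000000 * 0.58600456 - 1.0900 * 1.00000000 * 0.54147166 = 0.0603


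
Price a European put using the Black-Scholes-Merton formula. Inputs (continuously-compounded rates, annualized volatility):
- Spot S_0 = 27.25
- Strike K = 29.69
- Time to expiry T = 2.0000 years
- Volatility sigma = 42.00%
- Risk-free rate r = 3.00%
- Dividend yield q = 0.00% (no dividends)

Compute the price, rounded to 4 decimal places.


d1 = (ln(S/K) + (r - q + 0.5*sigma^2) * T) / (sigma * sqrt(T)) = 0.25362107
d2 = d1 - sigma * sqrt(T) = -0.34034862
exp(-rT) = 0.94176453; exp(-qT) = 1.00000000
P = K * exp(-rT) * N(-d2) - S_0 * exp(-qT) * N(-d1)
N(-d1) = 0.39989416; N(-d2) = 0.63320300
P = 29.6900 * 0.94176453 * 0.63320300 - 27.2500 * 1.00000000 * 0.39989416 = 6.8079

Answer: Price = 6.8079


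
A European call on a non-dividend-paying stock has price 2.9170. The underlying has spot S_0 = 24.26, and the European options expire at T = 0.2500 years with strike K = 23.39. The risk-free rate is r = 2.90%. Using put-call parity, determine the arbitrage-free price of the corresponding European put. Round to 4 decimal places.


Answer: Put price = 1.8780

Derivation:
Put-call parity: C - P = S_0 * exp(-qT) - K * exp(-rT).
S_0 * exp(-qT) = 24.2600 * 1.00000000 = 24.26000000
K * exp(-rT) = 23.3900 * 0.99277622 = 23.22103574
P = C - S*exp(-qT) + K*exp(-rT)
P = 2.9170 - 24.26000000 + 23.22103574 = 1.8780


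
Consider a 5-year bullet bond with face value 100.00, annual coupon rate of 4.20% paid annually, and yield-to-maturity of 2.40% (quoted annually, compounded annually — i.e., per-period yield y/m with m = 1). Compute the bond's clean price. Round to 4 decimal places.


Coupon per period c = face * coupon_rate / m = 4.200000
Periods per year m = 1; per-period yield y/m = 0.024000
Number of cashflows N = 5
Cashflows (t years, CF_t, discount factor 1/(1+y/m)^(m*t), PV):
  t = 1.0000: CF_t = 4.200000, DF = 0.976562, PV = 4.101562
  t = 2.0000: CF_t = 4.200000, DF = 0.953674, PV = 4.005432
  t = 3.0000: CF_t = 4.200000, DF = 0.931323, PV = 3.911555
  t = 4.0000: CF_t = 4.200000, DF = 0.909495, PV = 3.819878
  t = 5.0000: CF_t = 104.200000, DF = 0.888178, PV = 92.548191
Price P = sum_t PV_t = 108.386619

Answer: Price = 108.3866


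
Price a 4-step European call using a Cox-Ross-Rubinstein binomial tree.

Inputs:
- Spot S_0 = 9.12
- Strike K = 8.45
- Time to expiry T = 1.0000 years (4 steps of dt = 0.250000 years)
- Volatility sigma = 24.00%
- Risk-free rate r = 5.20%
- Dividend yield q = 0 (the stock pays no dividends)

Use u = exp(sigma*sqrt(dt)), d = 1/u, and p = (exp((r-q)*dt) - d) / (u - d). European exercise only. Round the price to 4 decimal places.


Answer: Price = V(0,0) = 1.5078

Derivation:
dt = T/N = 0.250000
u = exp(sigma*sqrt(dt)) = 1.127497; d = 1/u = 0.886920
p = (exp((r-q)*dt) - d) / (u - d) = 0.524426
Discount per step: exp(-r*dt) = 0.987084
Stock lattice S(k, i) with i counting down-moves:
  k=0: S(0,0) = 9.1200
  k=1: S(1,0) = 10.2828; S(1,1) = 8.0887
  k=2: S(2,0) = 11.5938; S(2,1) = 9.1200; S(2,2) = 7.1740
  k=3: S(3,0) = 13.0720; S(3,1) = 10.2828; S(3,2) = 8.0887; S(3,3) = 6.3628
  k=4: S(4,0) = 14.7386; S(4,1) = 11.5938; S(4,2) = 9.1200; S(4,3) = 7.1740; S(4,4) = 5.6433
Terminal payoffs V(N, i) = max(S_T - K, 0):
  V(4,0) = 6.288599; V(4,1) = 3.143792; V(4,2) = 0.670000; V(4,3) = 0.000000; V(4,4) = 0.000000
Backward induction: V(k, i) = exp(-r*dt) * [p * V(k+1, i) + (1-p) * V(k+1, i+1)].
  V(3,0) = exp(-r*dt) * [p*6.288599 + (1-p)*3.143792] = 4.731103
  V(3,1) = exp(-r*dt) * [p*3.143792 + (1-p)*0.670000] = 1.941910
  V(3,2) = exp(-r*dt) * [p*0.670000 + (1-p)*0.000000] = 0.346827
  V(3,3) = exp(-r*dt) * [p*0.000000 + (1-p)*0.000000] = 0.000000
  V(2,0) = exp(-r*dt) * [p*4.731103 + (1-p)*1.941910] = 3.360661
  V(2,1) = exp(-r*dt) * [p*1.941910 + (1-p)*0.346827] = 1.168046
  V(2,2) = exp(-r*dt) * [p*0.346827 + (1-p)*0.000000] = 0.179536
  V(1,0) = exp(-r*dt) * [p*3.360661 + (1-p)*1.168046] = 2.287971
  V(1,1) = exp(-r*dt) * [p*1.168046 + (1-p)*0.179536] = 0.688921
  V(0,0) = exp(-r*dt) * [p*2.287971 + (1-p)*0.688921] = 1.507775


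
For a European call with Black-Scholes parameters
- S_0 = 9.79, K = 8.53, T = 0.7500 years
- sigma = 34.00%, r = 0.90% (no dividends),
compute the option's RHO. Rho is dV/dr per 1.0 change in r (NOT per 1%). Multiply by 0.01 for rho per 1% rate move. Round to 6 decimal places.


d1 = 0.6380470861; d2 = 0.3435984489
phi(d1) = 0.3254681813; exp(-qT) = 1.0000000000; exp(-rT) = 0.9932727301
N(d2) = 0.6344258543
Rho = K*T*exp(-rT)*N(d2) = 8.5300 * 0.7500 * 0.9932727301 * 0.6344258543 = 4.031435

Answer: Rho = 4.031435


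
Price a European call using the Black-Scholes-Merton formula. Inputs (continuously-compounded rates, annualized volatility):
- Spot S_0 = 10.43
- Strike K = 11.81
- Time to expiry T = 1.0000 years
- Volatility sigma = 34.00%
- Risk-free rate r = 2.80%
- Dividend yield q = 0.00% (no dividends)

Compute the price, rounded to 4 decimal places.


d1 = (ln(S/K) + (r - q + 0.5*sigma^2) * T) / (sigma * sqrt(T)) = -0.11311871
d2 = d1 - sigma * sqrt(T) = -0.45311871
exp(-rT) = 0.97238837; exp(-qT) = 1.00000000
C = S_0 * exp(-qT) * N(d1) - K * exp(-rT) * N(d2)
N(d1) = 0.45496822; N(d2) = 0.32523163
C = 10.4300 * 1.00000000 * 0.45496822 - 11.8100 * 0.97238837 * 0.32523163 = 1.0104

Answer: Price = 1.0104


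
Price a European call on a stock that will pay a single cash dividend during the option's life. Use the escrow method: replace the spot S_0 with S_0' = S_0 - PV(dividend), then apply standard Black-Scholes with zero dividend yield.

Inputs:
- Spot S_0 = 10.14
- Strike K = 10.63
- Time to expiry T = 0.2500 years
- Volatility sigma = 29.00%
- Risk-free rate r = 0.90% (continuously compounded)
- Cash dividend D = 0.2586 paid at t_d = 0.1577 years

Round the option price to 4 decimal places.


PV(D) = D * exp(-r * t_d) = 0.2586 * 0.99858171 = 0.25823323
S_0' = S_0 - PV(D) = 10.1400 - 0.25823323 = 9.88176677
d1 = (ln(S_0'/K) + (r + sigma^2/2)*T) / (sigma*sqrt(T)) = -0.41535430
d2 = d1 - sigma*sqrt(T) = -0.56035430
exp(-rT) = 0.99775253
N(d1) = 0.33894128; N(d2) = 0.28761890
C = S_0' * N(d1) - K * exp(-rT) * N(d2) = 9.88176677 * 0.33894128 - 10.6300 * 0.99775253 * 0.28761890 = 0.2988

Answer: Price = 0.2988


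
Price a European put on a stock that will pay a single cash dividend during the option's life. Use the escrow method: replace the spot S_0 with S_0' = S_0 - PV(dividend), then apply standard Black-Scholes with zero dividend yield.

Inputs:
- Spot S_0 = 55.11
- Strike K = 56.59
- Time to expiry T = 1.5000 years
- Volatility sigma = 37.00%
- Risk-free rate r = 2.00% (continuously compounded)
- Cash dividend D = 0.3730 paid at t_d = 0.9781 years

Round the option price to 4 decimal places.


Answer: Price = 9.9152

Derivation:
PV(D) = D * exp(-r * t_d) = 0.3730 * 0.98062809 = 0.36577428
S_0' = S_0 - PV(D) = 55.1100 - 0.36577428 = 54.74422572
d1 = (ln(S_0'/K) + (r + sigma^2/2)*T) / (sigma*sqrt(T)) = 0.21960361
d2 = d1 - sigma*sqrt(T) = -0.23355199
exp(-rT) = 0.97044553
N(-d1) = 0.41308994; N(-d2) = 0.59233360
P = K * exp(-rT) * N(-d2) - S_0' * N(-d1) = 56.5900 * 0.97044553 * 0.59233360 - 54.74422572 * 0.41308994 = 9.9152


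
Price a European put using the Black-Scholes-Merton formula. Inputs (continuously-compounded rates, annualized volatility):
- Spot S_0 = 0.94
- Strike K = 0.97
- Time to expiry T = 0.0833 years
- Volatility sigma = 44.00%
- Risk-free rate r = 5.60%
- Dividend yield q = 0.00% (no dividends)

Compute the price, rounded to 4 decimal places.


d1 = (ln(S/K) + (r - q + 0.5*sigma^2) * T) / (sigma * sqrt(T)) = -0.14715893
d2 = d1 - sigma * sqrt(T) = -0.27415059
exp(-rT) = 0.99534606; exp(-qT) = 1.00000000
P = K * exp(-rT) * N(-d2) - S_0 * exp(-qT) * N(-d1)
N(-d1) = 0.55849671; N(-d2) = 0.60801555
P = 0.9700 * 0.99534606 * 0.60801555 - 0.9400 * 1.00000000 * 0.55849671 = 0.0620

Answer: Price = 0.0620


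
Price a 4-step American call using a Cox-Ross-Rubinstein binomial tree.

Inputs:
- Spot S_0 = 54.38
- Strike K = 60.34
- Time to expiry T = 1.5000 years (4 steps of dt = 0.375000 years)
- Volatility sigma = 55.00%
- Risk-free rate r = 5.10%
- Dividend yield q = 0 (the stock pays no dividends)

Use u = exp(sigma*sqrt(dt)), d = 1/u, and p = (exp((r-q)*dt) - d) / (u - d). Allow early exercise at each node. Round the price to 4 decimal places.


Answer: Price = V(0,0) = 13.7747

Derivation:
dt = T/N = 0.375000
u = exp(sigma*sqrt(dt)) = 1.400466; d = 1/u = 0.714048
p = (exp((r-q)*dt) - d) / (u - d) = 0.444716
Discount per step: exp(-r*dt) = 0.981057
Stock lattice S(k, i) with i counting down-moves:
  k=0: S(0,0) = 54.3800
  k=1: S(1,0) = 76.1573; S(1,1) = 38.8299
  k=2: S(2,0) = 106.6557; S(2,1) = 54.3800; S(2,2) = 27.7264
  k=3: S(3,0) = 149.3677; S(3,1) = 76.1573; S(3,2) = 38.8299; S(3,3) = 19.7980
  k=4: S(4,0) = 209.1843; S(4,1) = 106.6557; S(4,2) = 54.3800; S(4,3) = 27.7264; S(4,4) = 14.1367
Terminal payoffs V(N, i) = max(S_T - K, 0):
  V(4,0) = 148.844324; V(4,1) = 46.315724; V(4,2) = 0.000000; V(4,3) = 0.000000; V(4,4) = 0.000000
Backward induction: V(k, i) = exp(-r*dt) * [p * V(k+1, i) + (1-p) * V(k+1, i+1)]; then take max(V_cont, immediate exercise) for American.
  V(3,0) = exp(-r*dt) * [p*148.844324 + (1-p)*46.315724] = 90.170723; exercise = 89.027686; V(3,0) = max -> 90.170723
  V(3,1) = exp(-r*dt) * [p*46.315724 + (1-p)*0.000000] = 20.207163; exercise = 15.817326; V(3,1) = max -> 20.207163
  V(3,2) = exp(-r*dt) * [p*0.000000 + (1-p)*0.000000] = 0.000000; exercise = 0.000000; V(3,2) = max -> 0.000000
  V(3,3) = exp(-r*dt) * [p*0.000000 + (1-p)*0.000000] = 0.000000; exercise = 0.000000; V(3,3) = max -> 0.000000
  V(2,0) = exp(-r*dt) * [p*90.170723 + (1-p)*20.207163] = 50.348890; exercise = 46.315724; V(2,0) = max -> 50.348890
  V(2,1) = exp(-r*dt) * [p*20.207163 + (1-p)*0.000000] = 8.816216; exercise = 0.000000; V(2,1) = max -> 8.816216
  V(2,2) = exp(-r*dt) * [p*0.000000 + (1-p)*0.000000] = 0.000000; exercise = 0.000000; V(2,2) = max -> 0.000000
  V(1,0) = exp(-r*dt) * [p*50.348890 + (1-p)*8.816216] = 26.769566; exercise = 15.817326; V(1,0) = max -> 26.769566
  V(1,1) = exp(-r*dt) * [p*8.816216 + (1-p)*0.000000] = 3.846441; exercise = 0.000000; V(1,1) = max -> 3.846441
  V(0,0) = exp(-r*dt) * [p*26.769566 + (1-p)*3.846441] = 13.774745; exercise = 0.000000; V(0,0) = max -> 13.774745


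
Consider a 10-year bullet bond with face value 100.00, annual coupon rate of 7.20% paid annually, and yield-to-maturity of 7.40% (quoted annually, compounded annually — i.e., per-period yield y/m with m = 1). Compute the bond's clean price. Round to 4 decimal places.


Answer: Price = 98.6209

Derivation:
Coupon per period c = face * coupon_rate / m = 7.200000
Periods per year m = 1; per-period yield y/m = 0.074000
Number of cashflows N = 10
Cashflows (t years, CF_t, discount factor 1/(1+y/m)^(m*t), PV):
  t = 1.0000: CF_t = 7.200000, DF = 0.931099, PV = 6.703911
  t = 2.0000: CF_t = 7.200000, DF = 0.866945, PV = 6.242002
  t = 3.0000: CF_t = 7.200000, DF = 0.807211, PV = 5.811920
  t = 4.0000: CF_t = 7.200000, DF = 0.751593, PV = 5.411471
  t = 5.0000: CF_t = 7.200000, DF = 0.699808, PV = 5.038614
  t = 6.0000: CF_t = 7.200000, DF = 0.651590, PV = 4.691447
  t = 7.0000: CF_t = 7.200000, DF = 0.606694, PV = 4.368200
  t = 8.0000: CF_t = 7.200000, DF = 0.564892, PV = 4.067225
  t = 9.0000: CF_t = 7.200000, DF = 0.525971, PV = 3.786988
  t = 10.0000: CF_t = 107.200000, DF = 0.489731, PV = 52.499114
Price P = sum_t PV_t = 98.620893


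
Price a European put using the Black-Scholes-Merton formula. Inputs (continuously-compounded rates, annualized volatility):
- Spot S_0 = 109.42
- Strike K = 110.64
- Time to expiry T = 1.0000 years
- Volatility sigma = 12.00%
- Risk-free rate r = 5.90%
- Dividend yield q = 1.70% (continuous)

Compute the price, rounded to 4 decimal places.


d1 = (ln(S/K) + (r - q + 0.5*sigma^2) * T) / (sigma * sqrt(T)) = 0.31760001
d2 = d1 - sigma * sqrt(T) = 0.19760001
exp(-rT) = 0.94270677; exp(-qT) = 0.98314368
P = K * exp(-rT) * N(-d2) - S_0 * exp(-qT) * N(-d1)
N(-d1) = 0.37539418; N(-d2) = 0.42167901
P = 110.6400 * 0.94270677 * 0.42167901 - 109.4200 * 0.98314368 * 0.37539418 = 3.5983

Answer: Price = 3.5983


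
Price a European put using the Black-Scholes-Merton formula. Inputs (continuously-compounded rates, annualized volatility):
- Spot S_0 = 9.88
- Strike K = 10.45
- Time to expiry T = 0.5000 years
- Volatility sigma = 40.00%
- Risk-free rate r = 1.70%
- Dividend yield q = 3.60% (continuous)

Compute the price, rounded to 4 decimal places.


Answer: Price = 1.4872

Derivation:
d1 = (ln(S/K) + (r - q + 0.5*sigma^2) * T) / (sigma * sqrt(T)) = -0.09047243
d2 = d1 - sigma * sqrt(T) = -0.37331514
exp(-rT) = 0.99153602; exp(-qT) = 0.98216103
P = K * exp(-rT) * N(-d2) - S_0 * exp(-qT) * N(-d1)
N(-d1) = 0.53604410; N(-d2) = 0.64554305
P = 10.4500 * 0.99153602 * 0.64554305 - 9.8800 * 0.98216103 * 0.53604410 = 1.4872


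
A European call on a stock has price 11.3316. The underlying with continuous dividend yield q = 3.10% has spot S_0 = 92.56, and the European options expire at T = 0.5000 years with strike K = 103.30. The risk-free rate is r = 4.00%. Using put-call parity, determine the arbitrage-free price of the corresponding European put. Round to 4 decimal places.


Put-call parity: C - P = S_0 * exp(-qT) - K * exp(-rT).
S_0 * exp(-qT) = 92.5600 * 0.98461951 = 91.13638154
K * exp(-rT) = 103.3000 * 0.98019867 = 101.25452295
P = C - S*exp(-qT) + K*exp(-rT)
P = 11.3316 - 91.13638154 + 101.25452295 = 21.4497

Answer: Put price = 21.4497


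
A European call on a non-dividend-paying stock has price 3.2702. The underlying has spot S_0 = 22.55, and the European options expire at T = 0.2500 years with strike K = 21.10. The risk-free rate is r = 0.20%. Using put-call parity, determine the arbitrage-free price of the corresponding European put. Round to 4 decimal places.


Answer: Put price = 1.8097

Derivation:
Put-call parity: C - P = S_0 * exp(-qT) - K * exp(-rT).
S_0 * exp(-qT) = 22.5500 * 1.00000000 = 22.55000000
K * exp(-rT) = 21.1000 * 0.99950012 = 21.08945264
P = C - S*exp(-qT) + K*exp(-rT)
P = 3.2702 - 22.55000000 + 21.08945264 = 1.8097


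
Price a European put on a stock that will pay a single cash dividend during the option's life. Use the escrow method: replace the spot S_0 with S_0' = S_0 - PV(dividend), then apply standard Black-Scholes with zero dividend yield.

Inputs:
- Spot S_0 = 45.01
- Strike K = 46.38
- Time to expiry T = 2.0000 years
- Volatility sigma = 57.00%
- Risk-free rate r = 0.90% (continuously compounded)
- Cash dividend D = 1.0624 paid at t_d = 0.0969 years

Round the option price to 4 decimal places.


Answer: Price = 14.8261

Derivation:
PV(D) = D * exp(-r * t_d) = 1.0624 * 0.99912828 = 1.06147388
S_0' = S_0 - PV(D) = 45.0100 - 1.06147388 = 43.94852612
d1 = (ln(S_0'/K) + (r + sigma^2/2)*T) / (sigma*sqrt(T)) = 0.35857851
d2 = d1 - sigma*sqrt(T) = -0.44752322
exp(-rT) = 0.98216103
N(-d1) = 0.35995521; N(-d2) = 0.67275134
P = K * exp(-rT) * N(-d2) - S_0' * N(-d1) = 46.3800 * 0.98216103 * 0.67275134 - 43.94852612 * 0.35995521 = 14.8261


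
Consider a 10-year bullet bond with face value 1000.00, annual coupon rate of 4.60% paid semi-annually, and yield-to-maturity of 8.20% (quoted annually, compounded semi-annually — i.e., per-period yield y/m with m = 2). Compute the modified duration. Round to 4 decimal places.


Coupon per period c = face * coupon_rate / m = 23.000000
Periods per year m = 2; per-period yield y/m = 0.041000
Number of cashflows N = 20
Cashflows (t years, CF_t, discount factor 1/(1+y/m)^(m*t), PV):
  t = 0.5000: CF_t = 23.000000, DF = 0.960615, PV = 22.094140
  t = 1.0000: CF_t = 23.000000, DF = 0.922781, PV = 21.223958
  t = 1.5000: CF_t = 23.000000, DF = 0.886437, PV = 20.388048
  t = 2.0000: CF_t = 23.000000, DF = 0.851524, PV = 19.585061
  t = 2.5000: CF_t = 23.000000, DF = 0.817987, PV = 18.813699
  t = 3.0000: CF_t = 23.000000, DF = 0.785770, PV = 18.072717
  t = 3.5000: CF_t = 23.000000, DF = 0.754823, PV = 17.360920
  t = 4.0000: CF_t = 23.000000, DF = 0.725094, PV = 16.677156
  t = 4.5000: CF_t = 23.000000, DF = 0.696536, PV = 16.020323
  t = 5.0000: CF_t = 23.000000, DF = 0.669103, PV = 15.389359
  t = 5.5000: CF_t = 23.000000, DF = 0.642750, PV = 14.783246
  t = 6.0000: CF_t = 23.000000, DF = 0.617435, PV = 14.201005
  t = 6.5000: CF_t = 23.000000, DF = 0.593117, PV = 13.641696
  t = 7.0000: CF_t = 23.000000, DF = 0.569757, PV = 13.104415
  t = 7.5000: CF_t = 23.000000, DF = 0.547317, PV = 12.588294
  t = 8.0000: CF_t = 23.000000, DF = 0.525761, PV = 12.092502
  t = 8.5000: CF_t = 23.000000, DF = 0.505054, PV = 11.616236
  t = 9.0000: CF_t = 23.000000, DF = 0.485162, PV = 11.158728
  t = 9.5000: CF_t = 23.000000, DF = 0.466054, PV = 10.719240
  t = 10.0000: CF_t = 1023.000000, DF = 0.447698, PV = 457.995323
Price P = sum_t PV_t = 757.526067
First compute Macaulay numerator sum_t t * PV_t:
  t * PV_t at t = 0.5000: 11.047070
  t * PV_t at t = 1.0000: 21.223958
  t * PV_t at t = 1.5000: 30.582072
  t * PV_t at t = 2.0000: 39.170121
  t * PV_t at t = 2.5000: 47.034247
  t * PV_t at t = 3.0000: 54.218152
  t * PV_t at t = 3.5000: 60.763219
  t * PV_t at t = 4.0000: 66.708625
  t * PV_t at t = 4.5000: 72.091454
  t * PV_t at t = 5.0000: 76.946797
  t * PV_t at t = 5.5000: 81.307854
  t * PV_t at t = 6.0000: 85.206030
  t * PV_t at t = 6.5000: 88.671021
  t * PV_t at t = 7.0000: 91.730902
  t * PV_t at t = 7.5000: 94.412208
  t * PV_t at t = 8.0000: 96.740015
  t * PV_t at t = 8.5000: 98.738008
  t * PV_t at t = 9.0000: 100.428555
  t * PV_t at t = 9.5000: 101.832775
  t * PV_t at t = 10.0000: 4579.953235
Macaulay duration D = 5898.806320 / 757.526067 = 7.786935
Modified duration = D / (1 + y/m) = 7.786935 / (1 + 0.041000) = 7.480245

Answer: Modified duration = 7.4802


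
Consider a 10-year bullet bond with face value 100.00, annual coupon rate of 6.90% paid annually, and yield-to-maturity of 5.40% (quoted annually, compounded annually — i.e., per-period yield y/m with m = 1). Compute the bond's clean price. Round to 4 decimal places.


Coupon per period c = face * coupon_rate / m = 6.900000
Periods per year m = 1; per-period yield y/m = 0.054000
Number of cashflows N = 10
Cashflows (t years, CF_t, discount factor 1/(1+y/m)^(m*t), PV):
  t = 1.0000: CF_t = 6.900000, DF = 0.948767, PV = 6.546490
  t = 2.0000: CF_t = 6.900000, DF = 0.900158, PV = 6.211091
  t = 3.0000: CF_t = 6.900000, DF = 0.854040, PV = 5.892875
  t = 4.0000: CF_t = 6.900000, DF = 0.810285, PV = 5.590963
  t = 5.0000: CF_t = 6.900000, DF = 0.768771, PV = 5.304519
  t = 6.0000: CF_t = 6.900000, DF = 0.729384, PV = 5.032751
  t = 7.0000: CF_t = 6.900000, DF = 0.692015, PV = 4.774906
  t = 8.0000: CF_t = 6.900000, DF = 0.656561, PV = 4.530271
  t = 9.0000: CF_t = 6.900000, DF = 0.622923, PV = 4.298170
  t = 10.0000: CF_t = 106.900000, DF = 0.591009, PV = 63.178833
Price P = sum_t PV_t = 111.360869

Answer: Price = 111.3609


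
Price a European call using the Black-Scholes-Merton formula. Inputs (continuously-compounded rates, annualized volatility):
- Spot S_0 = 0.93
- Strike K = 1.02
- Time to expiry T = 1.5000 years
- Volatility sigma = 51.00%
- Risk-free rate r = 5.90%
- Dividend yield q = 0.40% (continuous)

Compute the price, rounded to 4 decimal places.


d1 = (ln(S/K) + (r - q + 0.5*sigma^2) * T) / (sigma * sqrt(T)) = 0.29650302
d2 = d1 - sigma * sqrt(T) = -0.32811687
exp(-rT) = 0.91530311; exp(-qT) = 0.99401796
C = S_0 * exp(-qT) * N(d1) - K * exp(-rT) * N(d2)
N(d1) = 0.61657702; N(d2) = 0.37141165
C = 0.9300 * 0.99401796 * 0.61657702 - 1.0200 * 0.91530311 * 0.37141165 = 0.2232

Answer: Price = 0.2232


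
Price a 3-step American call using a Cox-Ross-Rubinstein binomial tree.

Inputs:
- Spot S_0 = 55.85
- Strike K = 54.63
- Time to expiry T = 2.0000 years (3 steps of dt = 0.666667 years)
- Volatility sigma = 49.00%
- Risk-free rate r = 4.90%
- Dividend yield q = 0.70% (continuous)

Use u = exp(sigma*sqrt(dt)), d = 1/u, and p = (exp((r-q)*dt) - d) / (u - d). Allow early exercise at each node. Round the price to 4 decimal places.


dt = T/N = 0.666667
u = exp(sigma*sqrt(dt)) = 1.491949; d = 1/u = 0.670264
p = (exp((r-q)*dt) - d) / (u - d) = 0.435850
Discount per step: exp(-r*dt) = 0.967861
Stock lattice S(k, i) with i counting down-moves:
  k=0: S(0,0) = 55.8500
  k=1: S(1,0) = 83.3254; S(1,1) = 37.4343
  k=2: S(2,0) = 124.3172; S(2,1) = 55.8500; S(2,2) = 25.0908
  k=3: S(3,0) = 185.4749; S(3,1) = 83.3254; S(3,2) = 37.4343; S(3,3) = 16.8175
Terminal payoffs V(N, i) = max(S_T - K, 0):
  V(3,0) = 130.844888; V(3,1) = 28.695352; V(3,2) = 0.000000; V(3,3) = 0.000000
Backward induction: V(k, i) = exp(-r*dt) * [p * V(k+1, i) + (1-p) * V(k+1, i+1)]; then take max(V_cont, immediate exercise) for American.
  V(2,0) = exp(-r*dt) * [p*130.844888 + (1-p)*28.695352] = 70.864128; exercise = 69.687177; V(2,0) = max -> 70.864128
  V(2,1) = exp(-r*dt) * [p*28.695352 + (1-p)*0.000000] = 12.104918; exercise = 1.220000; V(2,1) = max -> 12.104918
  V(2,2) = exp(-r*dt) * [p*0.000000 + (1-p)*0.000000] = 0.000000; exercise = 0.000000; V(2,2) = max -> 0.000000
  V(1,0) = exp(-r*dt) * [p*70.864128 + (1-p)*12.104918] = 36.503010; exercise = 28.695352; V(1,0) = max -> 36.503010
  V(1,1) = exp(-r*dt) * [p*12.104918 + (1-p)*0.000000] = 5.106368; exercise = 0.000000; V(1,1) = max -> 5.106368
  V(0,0) = exp(-r*dt) * [p*36.503010 + (1-p)*5.106368] = 18.186692; exercise = 1.220000; V(0,0) = max -> 18.186692

Answer: Price = V(0,0) = 18.1867


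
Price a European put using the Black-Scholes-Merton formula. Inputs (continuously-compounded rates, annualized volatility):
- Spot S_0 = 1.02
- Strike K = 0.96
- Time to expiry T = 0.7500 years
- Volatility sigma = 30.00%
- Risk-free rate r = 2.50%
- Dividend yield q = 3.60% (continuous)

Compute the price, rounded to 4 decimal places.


d1 = (ln(S/K) + (r - q + 0.5*sigma^2) * T) / (sigma * sqrt(T)) = 0.33149382
d2 = d1 - sigma * sqrt(T) = 0.07168620
exp(-rT) = 0.98142469; exp(-qT) = 0.97336124
P = K * exp(-rT) * N(-d2) - S_0 * exp(-qT) * N(-d1)
N(-d1) = 0.37013575; N(-d2) = 0.47142582
P = 0.9600 * 0.98142469 * 0.47142582 - 1.0200 * 0.97336124 * 0.37013575 = 0.0767

Answer: Price = 0.0767


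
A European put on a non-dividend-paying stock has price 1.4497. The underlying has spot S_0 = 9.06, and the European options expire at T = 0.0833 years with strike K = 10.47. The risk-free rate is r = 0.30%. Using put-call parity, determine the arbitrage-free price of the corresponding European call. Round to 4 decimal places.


Answer: Call price = 0.0423

Derivation:
Put-call parity: C - P = S_0 * exp(-qT) - K * exp(-rT).
S_0 * exp(-qT) = 9.0600 * 1.00000000 = 9.06000000
K * exp(-rT) = 10.4700 * 0.99975013 = 10.46738387
C = P + S*exp(-qT) - K*exp(-rT)
C = 1.4497 + 9.06000000 - 10.46738387 = 0.0423


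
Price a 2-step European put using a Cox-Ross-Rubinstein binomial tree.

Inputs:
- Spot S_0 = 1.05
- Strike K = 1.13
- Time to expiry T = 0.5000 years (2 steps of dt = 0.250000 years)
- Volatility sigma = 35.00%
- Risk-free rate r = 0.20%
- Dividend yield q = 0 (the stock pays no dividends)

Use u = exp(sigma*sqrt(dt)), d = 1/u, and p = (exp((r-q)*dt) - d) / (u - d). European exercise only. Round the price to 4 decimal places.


Answer: Price = V(0,0) = 0.1542

Derivation:
dt = T/N = 0.250000
u = exp(sigma*sqrt(dt)) = 1.191246; d = 1/u = 0.839457
p = (exp((r-q)*dt) - d) / (u - d) = 0.457783
Discount per step: exp(-r*dt) = 0.999500
Stock lattice S(k, i) with i counting down-moves:
  k=0: S(0,0) = 1.0500
  k=1: S(1,0) = 1.2508; S(1,1) = 0.8814
  k=2: S(2,0) = 1.4900; S(2,1) = 1.0500; S(2,2) = 0.7399
Terminal payoffs V(N, i) = max(K - S_T, 0):
  V(2,0) = 0.000000; V(2,1) = 0.080000; V(2,2) = 0.390078
Backward induction: V(k, i) = exp(-r*dt) * [p * V(k+1, i) + (1-p) * V(k+1, i+1)].
  V(1,0) = exp(-r*dt) * [p*0.000000 + (1-p)*0.080000] = 0.043356
  V(1,1) = exp(-r*dt) * [p*0.080000 + (1-p)*0.390078] = 0.248005
  V(0,0) = exp(-r*dt) * [p*0.043356 + (1-p)*0.248005] = 0.154243


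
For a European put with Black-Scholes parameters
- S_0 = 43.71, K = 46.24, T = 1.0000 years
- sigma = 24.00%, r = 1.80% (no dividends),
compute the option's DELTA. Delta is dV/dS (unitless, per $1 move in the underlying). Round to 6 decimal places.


d1 = -0.0394513145; d2 = -0.2794513145
phi(d1) = 0.3986319430; exp(-qT) = 1.0000000000; exp(-rT) = 0.9821610324
N(-d1) = 0.5157347157
Delta = -exp(-qT) * N(-d1) = -1.0000000000 * 0.5157347157 = -0.515735

Answer: Delta = -0.515735


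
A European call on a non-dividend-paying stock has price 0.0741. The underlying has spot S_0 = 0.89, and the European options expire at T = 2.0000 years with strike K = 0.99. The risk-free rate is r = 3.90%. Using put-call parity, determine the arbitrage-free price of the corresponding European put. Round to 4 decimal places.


Answer: Put price = 0.0998

Derivation:
Put-call parity: C - P = S_0 * exp(-qT) - K * exp(-rT).
S_0 * exp(-qT) = 0.8900 * 1.00000000 = 0.89000000
K * exp(-rT) = 0.9900 * 0.92496443 = 0.91571478
P = C - S*exp(-qT) + K*exp(-rT)
P = 0.0741 - 0.89000000 + 0.91571478 = 0.0998


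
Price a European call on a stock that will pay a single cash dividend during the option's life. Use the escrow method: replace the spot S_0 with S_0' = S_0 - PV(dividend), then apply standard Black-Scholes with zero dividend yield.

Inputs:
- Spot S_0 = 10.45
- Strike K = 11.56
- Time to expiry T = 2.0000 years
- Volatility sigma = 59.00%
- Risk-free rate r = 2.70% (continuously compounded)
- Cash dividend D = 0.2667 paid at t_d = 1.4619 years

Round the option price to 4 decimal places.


PV(D) = D * exp(-r * t_d) = 0.2667 * 0.96129754 = 0.25637805
S_0' = S_0 - PV(D) = 10.4500 - 0.25637805 = 10.19362195
d1 = (ln(S_0'/K) + (r + sigma^2/2)*T) / (sigma*sqrt(T)) = 0.33115532
d2 = d1 - sigma*sqrt(T) = -0.50323068
exp(-rT) = 0.94743211
N(d1) = 0.62973642; N(d2) = 0.30740105
C = S_0' * N(d1) - K * exp(-rT) * N(d2) = 10.19362195 * 0.62973642 - 11.5600 * 0.94743211 * 0.30740105 = 3.0525

Answer: Price = 3.0525


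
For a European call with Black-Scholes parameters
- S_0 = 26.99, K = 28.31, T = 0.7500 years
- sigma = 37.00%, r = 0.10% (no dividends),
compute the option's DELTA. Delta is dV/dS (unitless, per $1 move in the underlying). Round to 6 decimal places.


d1 = 0.0135406673; d2 = -0.3068887321
phi(d1) = 0.3989057091; exp(-qT) = 1.0000000000; exp(-rT) = 0.9992502812
N(d1) = 0.5054017796
Delta = exp(-qT) * N(d1) = 1.0000000000 * 0.5054017796 = 0.505402

Answer: Delta = 0.505402


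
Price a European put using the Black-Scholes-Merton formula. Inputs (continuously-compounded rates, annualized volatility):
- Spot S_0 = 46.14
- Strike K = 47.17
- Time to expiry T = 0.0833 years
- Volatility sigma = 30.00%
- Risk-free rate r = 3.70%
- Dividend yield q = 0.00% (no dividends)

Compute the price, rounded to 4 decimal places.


Answer: Price = 2.0895

Derivation:
d1 = (ln(S/K) + (r - q + 0.5*sigma^2) * T) / (sigma * sqrt(T)) = -0.17609524
d2 = d1 - sigma * sqrt(T) = -0.26268046
exp(-rT) = 0.99692264; exp(-qT) = 1.00000000
P = K * exp(-rT) * N(-d2) - S_0 * exp(-qT) * N(-d1)
N(-d1) = 0.56989044; N(-d2) = 0.60360156
P = 47.1700 * 0.99692264 * 0.60360156 - 46.1400 * 1.00000000 * 0.56989044 = 2.0895


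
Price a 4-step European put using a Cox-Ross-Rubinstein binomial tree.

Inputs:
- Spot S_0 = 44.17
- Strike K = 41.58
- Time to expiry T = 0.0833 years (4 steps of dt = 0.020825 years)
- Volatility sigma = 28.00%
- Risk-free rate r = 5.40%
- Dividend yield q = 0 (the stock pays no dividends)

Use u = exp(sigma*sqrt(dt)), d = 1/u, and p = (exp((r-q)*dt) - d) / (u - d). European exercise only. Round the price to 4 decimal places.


Answer: Price = V(0,0) = 0.4471

Derivation:
dt = T/N = 0.020825
u = exp(sigma*sqrt(dt)) = 1.041234; d = 1/u = 0.960399
p = (exp((r-q)*dt) - d) / (u - d) = 0.503819
Discount per step: exp(-r*dt) = 0.998876
Stock lattice S(k, i) with i counting down-moves:
  k=0: S(0,0) = 44.1700
  k=1: S(1,0) = 45.9913; S(1,1) = 42.4208
  k=2: S(2,0) = 47.8877; S(2,1) = 44.1700; S(2,2) = 40.7409
  k=3: S(3,0) = 49.8623; S(3,1) = 45.9913; S(3,2) = 42.4208; S(3,3) = 39.1275
  k=4: S(4,0) = 51.9183; S(4,1) = 47.8877; S(4,2) = 44.1700; S(4,3) = 40.7409; S(4,4) = 37.5780
Terminal payoffs V(N, i) = max(K - S_T, 0):
  V(4,0) = 0.000000; V(4,1) = 0.000000; V(4,2) = 0.000000; V(4,3) = 0.839082; V(4,4) = 4.001951
Backward induction: V(k, i) = exp(-r*dt) * [p * V(k+1, i) + (1-p) * V(k+1, i+1)].
  V(3,0) = exp(-r*dt) * [p*0.000000 + (1-p)*0.000000] = 0.000000
  V(3,1) = exp(-r*dt) * [p*0.000000 + (1-p)*0.000000] = 0.000000
  V(3,2) = exp(-r*dt) * [p*0.000000 + (1-p)*0.839082] = 0.415868
  V(3,3) = exp(-r*dt) * [p*0.839082 + (1-p)*4.001951] = 2.405729
  V(2,0) = exp(-r*dt) * [p*0.000000 + (1-p)*0.000000] = 0.000000
  V(2,1) = exp(-r*dt) * [p*0.000000 + (1-p)*0.415868] = 0.206114
  V(2,2) = exp(-r*dt) * [p*0.415868 + (1-p)*2.405729] = 1.401622
  V(1,0) = exp(-r*dt) * [p*0.000000 + (1-p)*0.206114] = 0.102155
  V(1,1) = exp(-r*dt) * [p*0.206114 + (1-p)*1.401622] = 0.798403
  V(0,0) = exp(-r*dt) * [p*0.102155 + (1-p)*0.798403] = 0.447117


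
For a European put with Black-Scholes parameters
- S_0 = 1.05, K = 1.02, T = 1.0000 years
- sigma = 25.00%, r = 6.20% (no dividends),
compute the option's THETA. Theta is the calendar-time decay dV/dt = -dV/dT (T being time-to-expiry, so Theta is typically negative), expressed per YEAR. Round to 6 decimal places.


Answer: Theta = -0.022355

Derivation:
d1 = 0.4889501475; d2 = 0.2389501475
phi(d1) = 0.3539942331; exp(-qT) = 1.0000000000; exp(-rT) = 0.9398828868
Theta = -S*exp(-qT)*phi(d1)*sigma/(2*sqrt(T)) + r*K*exp(-rT)*N(-d2) - q*S*exp(-qT)*N(-d1)
N(-d1) = 0.3124384957; N(-d2) = 0.4055721198; sqrt(T) = 1.0000000000
Term 1 = -1.0500 * 1.0000000000 * 0.3539942331 * 0.2500 / (2 * 1.0000000000) = -0.0464617431
Term 2 = 0.0620 * 1.0200 * 0.9398828868 * 0.4055721198 = 0.0241064742
Term 3 = 0 (no dividend yield, q = 0)
Theta = -0.0464617431 + (0.0241064742) + (0.0000000000) = -0.022355


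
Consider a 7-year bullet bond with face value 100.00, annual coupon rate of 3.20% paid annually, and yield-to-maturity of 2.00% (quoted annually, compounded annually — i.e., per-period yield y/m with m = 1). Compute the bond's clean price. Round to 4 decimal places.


Coupon per period c = face * coupon_rate / m = 3.200000
Periods per year m = 1; per-period yield y/m = 0.020000
Number of cashflows N = 7
Cashflows (t years, CF_t, discount factor 1/(1+y/m)^(m*t), PV):
  t = 1.0000: CF_t = 3.200000, DF = 0.980392, PV = 3.137255
  t = 2.0000: CF_t = 3.200000, DF = 0.961169, PV = 3.075740
  t = 3.0000: CF_t = 3.200000, DF = 0.942322, PV = 3.015431
  t = 4.0000: CF_t = 3.200000, DF = 0.923845, PV = 2.956305
  t = 5.0000: CF_t = 3.200000, DF = 0.905731, PV = 2.898339
  t = 6.0000: CF_t = 3.200000, DF = 0.887971, PV = 2.841508
  t = 7.0000: CF_t = 103.200000, DF = 0.870560, PV = 89.841810
Price P = sum_t PV_t = 107.766389

Answer: Price = 107.7664


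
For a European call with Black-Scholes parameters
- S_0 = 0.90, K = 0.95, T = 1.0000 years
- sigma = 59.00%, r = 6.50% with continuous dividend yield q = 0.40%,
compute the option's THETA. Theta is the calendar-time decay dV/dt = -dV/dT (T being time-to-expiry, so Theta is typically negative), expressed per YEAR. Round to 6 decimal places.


Answer: Theta = -0.120903

Derivation:
d1 = 0.3067504724; d2 = -0.2832495276
phi(d1) = 0.3806075606; exp(-qT) = 0.9960079893; exp(-rT) = 0.9370674634
Theta = -S*exp(-qT)*phi(d1)*sigma/(2*sqrt(T)) - r*K*exp(-rT)*N(d2) + q*S*exp(-qT)*N(d1)
N(d1) = 0.6204833454; N(d2) = 0.3884927823; sqrt(T) = 1.0000000000
Term 1 = -0.9000 * 0.9960079893 * 0.3806075606 * 0.5900 / (2 * 1.0000000000) = -0.1006479094
Term 2 = -0.0650 * 0.9500 * 0.9370674634 * 0.3884927823 = -0.0224797137
Term 3 = 0.0040 * 0.9000 * 0.9960079893 * 0.6204833454 = 0.0022248229
Theta = -0.1006479094 + (-0.0224797137) + (0.0022248229) = -0.120903


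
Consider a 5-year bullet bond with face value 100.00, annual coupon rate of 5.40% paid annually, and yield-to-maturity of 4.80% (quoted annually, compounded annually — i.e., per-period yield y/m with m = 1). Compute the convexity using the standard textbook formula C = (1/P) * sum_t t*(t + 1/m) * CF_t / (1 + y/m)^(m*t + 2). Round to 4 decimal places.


Coupon per period c = face * coupon_rate / m = 5.400000
Periods per year m = 1; per-period yield y/m = 0.048000
Number of cashflows N = 5
Cashflows (t years, CF_t, discount factor 1/(1+y/m)^(m*t), PV):
  t = 1.0000: CF_t = 5.400000, DF = 0.954198, PV = 5.152672
  t = 2.0000: CF_t = 5.400000, DF = 0.910495, PV = 4.916672
  t = 3.0000: CF_t = 5.400000, DF = 0.868793, PV = 4.691480
  t = 4.0000: CF_t = 5.400000, DF = 0.829001, PV = 4.476603
  t = 5.0000: CF_t = 105.400000, DF = 0.791031, PV = 83.374683
Price P = sum_t PV_t = 102.612111
Convexity numerator sum_t t*(t + 1/m) * CF_t / (1+y/m)^(m*t + 2):
  t = 1.0000: term = 9.382961
  t = 2.0000: term = 26.859621
  t = 3.0000: term = 51.258819
  t = 4.0000: term = 81.518477
  t = 5.0000: term = 2277.366286
Convexity = (1/P) * sum = 2446.386164 / 102.612111 = 23.841106

Answer: Convexity = 23.8411


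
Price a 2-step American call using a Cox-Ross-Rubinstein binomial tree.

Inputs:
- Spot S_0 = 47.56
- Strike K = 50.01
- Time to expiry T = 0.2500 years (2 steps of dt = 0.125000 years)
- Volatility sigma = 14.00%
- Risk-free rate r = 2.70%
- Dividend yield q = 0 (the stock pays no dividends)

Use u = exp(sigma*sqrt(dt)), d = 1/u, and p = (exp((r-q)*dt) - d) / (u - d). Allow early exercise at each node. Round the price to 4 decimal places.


Answer: Price = V(0,0) = 0.6758

Derivation:
dt = T/N = 0.125000
u = exp(sigma*sqrt(dt)) = 1.050743; d = 1/u = 0.951708
p = (exp((r-q)*dt) - d) / (u - d) = 0.521764
Discount per step: exp(-r*dt) = 0.996631
Stock lattice S(k, i) with i counting down-moves:
  k=0: S(0,0) = 47.5600
  k=1: S(1,0) = 49.9733; S(1,1) = 45.2632
  k=2: S(2,0) = 52.5091; S(2,1) = 47.5600; S(2,2) = 43.0773
Terminal payoffs V(N, i) = max(S_T - K, 0):
  V(2,0) = 2.499128; V(2,1) = 0.000000; V(2,2) = 0.000000
Backward induction: V(k, i) = exp(-r*dt) * [p * V(k+1, i) + (1-p) * V(k+1, i+1)]; then take max(V_cont, immediate exercise) for American.
  V(1,0) = exp(-r*dt) * [p*2.499128 + (1-p)*0.000000] = 1.299563; exercise = 0.000000; V(1,0) = max -> 1.299563
  V(1,1) = exp(-r*dt) * [p*0.000000 + (1-p)*0.000000] = 0.000000; exercise = 0.000000; V(1,1) = max -> 0.000000
  V(0,0) = exp(-r*dt) * [p*1.299563 + (1-p)*0.000000] = 0.675781; exercise = 0.000000; V(0,0) = max -> 0.675781


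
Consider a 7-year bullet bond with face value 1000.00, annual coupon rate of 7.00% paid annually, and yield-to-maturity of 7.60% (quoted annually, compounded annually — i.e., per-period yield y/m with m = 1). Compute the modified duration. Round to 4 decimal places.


Answer: Modified duration = 5.3383

Derivation:
Coupon per period c = face * coupon_rate / m = 70.000000
Periods per year m = 1; per-period yield y/m = 0.076000
Number of cashflows N = 7
Cashflows (t years, CF_t, discount factor 1/(1+y/m)^(m*t), PV):
  t = 1.0000: CF_t = 70.000000, DF = 0.929368, PV = 65.055762
  t = 2.0000: CF_t = 70.000000, DF = 0.863725, PV = 60.460745
  t = 3.0000: CF_t = 70.000000, DF = 0.802718, PV = 56.190284
  t = 4.0000: CF_t = 70.000000, DF = 0.746021, PV = 52.221453
  t = 5.0000: CF_t = 70.000000, DF = 0.693328, PV = 48.532949
  t = 6.0000: CF_t = 70.000000, DF = 0.644357, PV = 45.104971
  t = 7.0000: CF_t = 1070.000000, DF = 0.598845, PV = 640.763667
Price P = sum_t PV_t = 968.329833
First compute Macaulay numerator sum_t t * PV_t:
  t * PV_t at t = 1.0000: 65.055762
  t * PV_t at t = 2.0000: 120.921491
  t * PV_t at t = 3.0000: 168.570852
  t * PV_t at t = 4.0000: 208.885814
  t * PV_t at t = 5.0000: 242.664746
  t * PV_t at t = 6.0000: 270.629829
  t * PV_t at t = 7.0000: 4485.345672
Macaulay duration D = 5562.074164 / 968.329833 = 5.743987
Modified duration = D / (1 + y/m) = 5.743987 / (1 + 0.076000) = 5.338278


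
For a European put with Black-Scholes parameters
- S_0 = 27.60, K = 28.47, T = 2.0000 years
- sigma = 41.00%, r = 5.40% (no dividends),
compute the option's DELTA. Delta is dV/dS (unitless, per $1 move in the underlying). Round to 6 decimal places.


Answer: Delta = -0.336275

Derivation:
d1 = 0.4226512986; d2 = -0.1571762620
phi(d1) = 0.3648548801; exp(-qT) = 1.0000000000; exp(-rT) = 0.8976275964
N(-d1) = 0.3362748466
Delta = -exp(-qT) * N(-d1) = -1.0000000000 * 0.3362748466 = -0.336275


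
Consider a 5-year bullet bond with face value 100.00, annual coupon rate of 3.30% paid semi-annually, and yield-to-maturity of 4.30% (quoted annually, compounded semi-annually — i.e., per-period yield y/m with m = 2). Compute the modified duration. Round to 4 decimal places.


Coupon per period c = face * coupon_rate / m = 1.650000
Periods per year m = 2; per-period yield y/m = 0.021500
Number of cashflows N = 10
Cashflows (t years, CF_t, discount factor 1/(1+y/m)^(m*t), PV):
  t = 0.5000: CF_t = 1.650000, DF = 0.978953, PV = 1.615272
  t = 1.0000: CF_t = 1.650000, DF = 0.958348, PV = 1.581274
  t = 1.5000: CF_t = 1.650000, DF = 0.938177, PV = 1.547992
  t = 2.0000: CF_t = 1.650000, DF = 0.918431, PV = 1.515411
  t = 2.5000: CF_t = 1.650000, DF = 0.899100, PV = 1.483516
  t = 3.0000: CF_t = 1.650000, DF = 0.880177, PV = 1.452291
  t = 3.5000: CF_t = 1.650000, DF = 0.861651, PV = 1.421724
  t = 4.0000: CF_t = 1.650000, DF = 0.843515, PV = 1.391800
  t = 4.5000: CF_t = 1.650000, DF = 0.825762, PV = 1.362507
  t = 5.0000: CF_t = 101.650000, DF = 0.808381, PV = 82.171965
Price P = sum_t PV_t = 95.543753
First compute Macaulay numerator sum_t t * PV_t:
  t * PV_t at t = 0.5000: 0.807636
  t * PV_t at t = 1.0000: 1.581274
  t * PV_t at t = 1.5000: 2.321989
  t * PV_t at t = 2.0000: 3.030822
  t * PV_t at t = 2.5000: 3.708789
  t * PV_t at t = 3.0000: 4.356874
  t * PV_t at t = 3.5000: 4.976035
  t * PV_t at t = 4.0000: 5.567202
  t * PV_t at t = 4.5000: 6.131280
  t * PV_t at t = 5.0000: 410.859826
Macaulay duration D = 443.341725 / 95.543753 = 4.640196
Modified duration = D / (1 + y/m) = 4.640196 / (1 + 0.021500) = 4.542531

Answer: Modified duration = 4.5425


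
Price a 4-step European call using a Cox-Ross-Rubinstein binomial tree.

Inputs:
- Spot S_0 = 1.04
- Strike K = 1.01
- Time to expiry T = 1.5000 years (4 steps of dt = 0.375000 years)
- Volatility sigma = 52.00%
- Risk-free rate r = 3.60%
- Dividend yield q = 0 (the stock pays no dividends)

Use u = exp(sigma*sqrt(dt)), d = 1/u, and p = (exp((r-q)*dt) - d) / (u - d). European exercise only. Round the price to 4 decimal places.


Answer: Price = V(0,0) = 0.2829

Derivation:
dt = T/N = 0.375000
u = exp(sigma*sqrt(dt)) = 1.374972; d = 1/u = 0.727287
p = (exp((r-q)*dt) - d) / (u - d) = 0.442042
Discount per step: exp(-r*dt) = 0.986591
Stock lattice S(k, i) with i counting down-moves:
  k=0: S(0,0) = 1.0400
  k=1: S(1,0) = 1.4300; S(1,1) = 0.7564
  k=2: S(2,0) = 1.9662; S(2,1) = 1.0400; S(2,2) = 0.5501
  k=3: S(3,0) = 2.7034; S(3,1) = 1.4300; S(3,2) = 0.7564; S(3,3) = 0.4001
  k=4: S(4,0) = 3.7171; S(4,1) = 1.9662; S(4,2) = 1.0400; S(4,3) = 0.5501; S(4,4) = 0.2910
Terminal payoffs V(N, i) = max(S_T - K, 0):
  V(4,0) = 2.707143; V(4,1) = 0.956171; V(4,2) = 0.030000; V(4,3) = 0.000000; V(4,4) = 0.000000
Backward induction: V(k, i) = exp(-r*dt) * [p * V(k+1, i) + (1-p) * V(k+1, i+1)].
  V(3,0) = exp(-r*dt) * [p*2.707143 + (1-p)*0.956171] = 1.706974
  V(3,1) = exp(-r*dt) * [p*0.956171 + (1-p)*0.030000] = 0.433515
  V(3,2) = exp(-r*dt) * [p*0.030000 + (1-p)*0.000000] = 0.013083
  V(3,3) = exp(-r*dt) * [p*0.000000 + (1-p)*0.000000] = 0.000000
  V(2,0) = exp(-r*dt) * [p*1.706974 + (1-p)*0.433515] = 0.983076
  V(2,1) = exp(-r*dt) * [p*0.433515 + (1-p)*0.013083] = 0.196264
  V(2,2) = exp(-r*dt) * [p*0.013083 + (1-p)*0.000000] = 0.005706
  V(1,0) = exp(-r*dt) * [p*0.983076 + (1-p)*0.196264] = 0.536773
  V(1,1) = exp(-r*dt) * [p*0.196264 + (1-p)*0.005706] = 0.088735
  V(0,0) = exp(-r*dt) * [p*0.536773 + (1-p)*0.088735] = 0.282941
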